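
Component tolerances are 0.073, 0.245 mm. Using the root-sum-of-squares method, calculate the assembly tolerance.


RSS = sqrt(0.073^2 + 0.245^2)
= sqrt(0.065354)
= 0.2556

0.2556


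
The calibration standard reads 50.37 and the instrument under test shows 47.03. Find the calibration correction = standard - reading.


Correction = standard - reading
= 50.37 - 47.03
= 3.3400

3.3400


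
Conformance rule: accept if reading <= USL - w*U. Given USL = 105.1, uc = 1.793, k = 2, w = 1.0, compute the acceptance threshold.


U = k * uc = 2 * 1.793 = 3.586
guard band g = w * U = 1.0 * 3.586 = 3.586
AL = USL - g = 105.1 - 3.586
AL = 101.5140

101.5140


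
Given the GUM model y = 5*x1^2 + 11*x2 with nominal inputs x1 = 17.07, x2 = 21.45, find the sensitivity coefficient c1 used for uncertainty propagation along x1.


y = 5*x1^2 + 11*x2
dy/dx1 = 2*5*x1
Evaluate at x1 = 17.07: c1 = 10 * 17.07
c1 = 170.7000

170.7000


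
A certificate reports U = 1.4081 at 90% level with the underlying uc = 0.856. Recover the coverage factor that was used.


k = U / uc
k = 1.4081 / 0.856
k = 1.645

1.645


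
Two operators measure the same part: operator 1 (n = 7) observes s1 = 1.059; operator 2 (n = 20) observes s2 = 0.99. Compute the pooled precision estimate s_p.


s_p = sqrt(((n1-1)*s1^2 + (n2-1)*s2^2) / (n1+n2-2))
numerator = (7-1)*1.059^2 + (20-1)*0.99^2 = 6.728886 + 18.6219 = 25.350786
denominator = 7 + 20 - 2 = 25
s_p^2 = 25.350786 / 25 = 1.0140314
s_p = sqrt(1.0140314) = 1.0070

1.0070


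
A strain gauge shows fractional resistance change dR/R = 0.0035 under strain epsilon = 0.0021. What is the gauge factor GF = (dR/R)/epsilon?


GF = (dR/R) / epsilon
= 0.0035 / 0.0021
= 1.6667

1.6667


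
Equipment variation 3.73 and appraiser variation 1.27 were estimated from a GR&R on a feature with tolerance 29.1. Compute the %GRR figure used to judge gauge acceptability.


GRR = sqrt(EV^2 + AV^2) = sqrt(3.73^2 + 1.27^2) = 3.9402792
%GRR = GRR / tol * 100 = 3.9402792 / 29.1 * 100
%GRR = 13.5405

13.5405


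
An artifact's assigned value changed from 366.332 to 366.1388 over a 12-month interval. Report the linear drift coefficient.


rate = (v2 - v1) / months
= (366.1388 - 366.332) / 12
= -0.1932 / 12
= -0.0161

-0.0161


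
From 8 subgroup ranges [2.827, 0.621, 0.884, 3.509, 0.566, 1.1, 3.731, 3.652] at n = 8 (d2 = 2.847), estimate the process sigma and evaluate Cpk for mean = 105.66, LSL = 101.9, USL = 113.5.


R_bar = (2.827 + 0.621 + 0.884 + 3.509 + 0.566 + 1.1 + 3.731 + 3.652) / 8 = 2.11125
sigma = R_bar / d2 = 2.11125 / 2.847 = 0.74157007
Cp = (USL - LSL)/(6*sigma) = (113.5 - 101.9)/(6*0.74157007) = 2.6071
Cpu = (113.5 - 105.66)/(3*0.74157007) = 3.5241
Cpl = (105.66 - 101.9)/(3*0.74157007) = 1.6901
Cpk = min(Cpu, Cpl) = 1.6901

1.6901


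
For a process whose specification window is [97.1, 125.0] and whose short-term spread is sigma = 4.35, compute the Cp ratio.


Cp = (USL - LSL) / (6 * sigma)
= (125.0 - 97.1) / (6 * 4.35)
= 27.9000 / 26.1000
= 1.0690

1.0690


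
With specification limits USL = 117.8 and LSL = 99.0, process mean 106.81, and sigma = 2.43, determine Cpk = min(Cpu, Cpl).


Cpu = (USL - mean) / (3*sigma) = (117.8 - 106.81) / (3*2.43) = 1.5075
Cpl = (mean - LSL) / (3*sigma) = (106.81 - 99.0) / (3*2.43) = 1.0713
Cpk = min(Cpu, Cpl) = 1.0713

1.0713


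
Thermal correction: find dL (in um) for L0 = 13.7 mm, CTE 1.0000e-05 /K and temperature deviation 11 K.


dL = L * alpha * dT
= 13.7 * 1.0000e-05 * 11
= 0.0015070 mm
dL_um = 0.0015070 * 1000 = 1.5070 um

1.5070


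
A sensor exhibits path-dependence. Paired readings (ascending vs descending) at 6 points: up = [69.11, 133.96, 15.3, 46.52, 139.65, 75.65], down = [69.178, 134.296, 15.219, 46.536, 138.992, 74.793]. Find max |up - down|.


|69.11 - 69.178| = 0.0680
|133.96 - 134.296| = 0.3360
|15.3 - 15.219| = 0.0810
|46.52 - 46.536| = 0.0160
|139.65 - 138.992| = 0.6580
|75.65 - 74.793| = 0.8570
hysteresis = max(diffs) = 0.8570

0.8570


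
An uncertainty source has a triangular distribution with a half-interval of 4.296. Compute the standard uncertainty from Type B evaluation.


u_B = half_width / sqrt(6)
u_B = 4.296 / 2.4494897
u_B = 1.7538

1.7538


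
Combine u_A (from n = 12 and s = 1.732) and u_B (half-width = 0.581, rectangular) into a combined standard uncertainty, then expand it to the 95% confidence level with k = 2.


u_A = s / sqrt(n) = 1.732 / sqrt(12) = 0.49998533
u_B = half_width / sqrt(3) = 0.581 / sqrt(3) = 0.33544051
uc = sqrt(u_A^2 + u_B^2) = sqrt(0.49998533^2 + 0.33544051^2) = 0.60208443
U = k * uc = 2 * 0.60208443
U = 1.2042

1.2042


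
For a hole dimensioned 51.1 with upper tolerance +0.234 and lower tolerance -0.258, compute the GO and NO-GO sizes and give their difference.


GO = nominal - lower_tol (smallest hole = maximum material condition)
GO = 51.1 - 0.258 = 50.842
NO-GO = nominal + upper_tol (largest hole = least material condition)
NO-GO = 51.1 + 0.234 = 51.334
spread = NO-GO - GO = 51.334 - 50.842 = 0.4920

0.4920


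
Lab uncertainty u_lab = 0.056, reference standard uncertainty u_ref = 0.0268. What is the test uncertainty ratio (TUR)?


TUR = u_lab / u_ref
= 0.056 / 0.0268
= 2.0896

2.0896


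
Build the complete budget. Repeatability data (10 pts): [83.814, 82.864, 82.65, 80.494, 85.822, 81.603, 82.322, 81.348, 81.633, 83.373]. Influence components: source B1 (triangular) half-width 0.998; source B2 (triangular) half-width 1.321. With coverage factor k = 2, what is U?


mean = (83.814 + 82.864 + 82.65 + 80.494 + 85.822 + 81.603 + 82.322 + 81.348 + 81.633 + 83.373) / 10 = 82.5923
s = sqrt(sum((x - mean)^2)/(n-1)) = 1.5104574
u_A = s / sqrt(n) = 1.5104574 / sqrt(10) = 0.47764857
u_B1 = 0.998 / sqrt(6) = 0.40743179
u_B2 = 1.321 / sqrt(6) = 0.53929599
uc = sqrt(0.47764857^2 + 0.40743179^2 + 0.53929599^2) = 0.82764061
U = k * uc = 2 * 0.82764061
U = 1.6553

1.6553


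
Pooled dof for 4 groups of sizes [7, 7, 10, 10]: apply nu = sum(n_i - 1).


nu = sum_i (n_i - 1)
nu = ((7 - 1) + (7 - 1) + (10 - 1) + (10 - 1))
nu = 6 + 6 + 9 + 9
nu = 30

30


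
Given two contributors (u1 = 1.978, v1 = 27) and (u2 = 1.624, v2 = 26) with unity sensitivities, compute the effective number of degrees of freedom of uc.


uc = sqrt(u1^2 + u2^2) = sqrt(1.978^2 + 1.624^2) = 2.5592694
v_eff = uc^4 / (u1^4/v1 + u2^4/v2)
= 2.5592694^4 / (1.978^4/27 + 1.624^4/26)
= 42.900664 / 0.83447452
v_eff = 51.4104

51.4104


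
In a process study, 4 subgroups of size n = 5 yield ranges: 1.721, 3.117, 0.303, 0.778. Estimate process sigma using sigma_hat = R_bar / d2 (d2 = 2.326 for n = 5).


R_bar = (1.721 + 3.117 + 0.303 + 0.778) / 4
R_bar = 5.919 / 4 = 1.47975
sigma_hat = R_bar / d2 = 1.47975 / 2.326 = 0.6362

0.6362


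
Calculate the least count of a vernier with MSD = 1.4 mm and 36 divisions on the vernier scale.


LC = MSD / n_div
= 1.4 / 36
= 0.0389

0.0389


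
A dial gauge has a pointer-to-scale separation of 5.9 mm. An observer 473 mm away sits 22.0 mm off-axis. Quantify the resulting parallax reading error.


error = h * offset / d
= 5.9 * 22.0 / 473
= 0.2744

0.2744


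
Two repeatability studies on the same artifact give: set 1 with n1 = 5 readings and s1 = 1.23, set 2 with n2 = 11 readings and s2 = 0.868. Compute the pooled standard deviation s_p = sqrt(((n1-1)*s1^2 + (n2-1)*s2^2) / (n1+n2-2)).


s_p = sqrt(((n1-1)*s1^2 + (n2-1)*s2^2) / (n1+n2-2))
numerator = (5-1)*1.23^2 + (11-1)*0.868^2 = 6.0516 + 7.53424 = 13.58584
denominator = 5 + 11 - 2 = 14
s_p^2 = 13.58584 / 14 = 0.97041714
s_p = sqrt(0.97041714) = 0.9851

0.9851


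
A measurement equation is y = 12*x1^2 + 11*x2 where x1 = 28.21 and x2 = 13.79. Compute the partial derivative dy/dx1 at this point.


y = 12*x1^2 + 11*x2
dy/dx1 = 2*12*x1
Evaluate at x1 = 28.21: c1 = 24 * 28.21
c1 = 677.0400

677.0400


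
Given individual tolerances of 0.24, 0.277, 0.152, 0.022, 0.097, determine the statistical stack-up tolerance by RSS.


RSS = sqrt(0.24^2 + 0.277^2 + 0.152^2 + 0.022^2 + 0.097^2)
= sqrt(0.167326)
= 0.4091

0.4091


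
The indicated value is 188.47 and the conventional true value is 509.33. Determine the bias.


Systematic error = measured - true
= 188.47 - 509.33
= -320.8600

-320.8600


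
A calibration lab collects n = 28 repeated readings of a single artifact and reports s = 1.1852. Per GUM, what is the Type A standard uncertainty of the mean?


u_A = s / sqrt(n)
u_A = 1.1852 / sqrt(28)
u_A = 1.1852 / 5.2915026
u_A = 0.2240

0.2240


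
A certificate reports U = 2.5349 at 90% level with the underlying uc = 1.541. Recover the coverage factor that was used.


k = U / uc
k = 2.5349 / 1.541
k = 1.645

1.645


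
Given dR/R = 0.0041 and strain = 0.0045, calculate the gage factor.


GF = (dR/R) / epsilon
= 0.0041 / 0.0045
= 0.9111

0.9111


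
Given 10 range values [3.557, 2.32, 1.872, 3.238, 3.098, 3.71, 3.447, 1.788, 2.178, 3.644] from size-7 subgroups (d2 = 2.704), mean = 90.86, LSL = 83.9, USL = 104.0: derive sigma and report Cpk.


R_bar = (3.557 + 2.32 + 1.872 + 3.238 + 3.098 + 3.71 + 3.447 + 1.788 + 2.178 + 3.644) / 10 = 2.8852
sigma = R_bar / d2 = 2.8852 / 2.704 = 1.0670118
Cp = (USL - LSL)/(6*sigma) = (104.0 - 83.9)/(6*1.0670118) = 3.1396
Cpu = (104.0 - 90.86)/(3*1.0670118) = 4.1049
Cpl = (90.86 - 83.9)/(3*1.0670118) = 2.1743
Cpk = min(Cpu, Cpl) = 2.1743

2.1743


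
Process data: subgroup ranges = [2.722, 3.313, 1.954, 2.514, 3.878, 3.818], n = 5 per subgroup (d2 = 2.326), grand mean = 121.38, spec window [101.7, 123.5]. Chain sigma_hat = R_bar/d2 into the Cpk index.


R_bar = (2.722 + 3.313 + 1.954 + 2.514 + 3.878 + 3.818) / 6 = 3.0331667
sigma = R_bar / d2 = 3.0331667 / 2.326 = 1.304027
Cp = (USL - LSL)/(6*sigma) = (123.5 - 101.7)/(6*1.304027) = 2.7862
Cpu = (123.5 - 121.38)/(3*1.304027) = 0.5419
Cpl = (121.38 - 101.7)/(3*1.304027) = 5.0306
Cpk = min(Cpu, Cpl) = 0.5419

0.5419


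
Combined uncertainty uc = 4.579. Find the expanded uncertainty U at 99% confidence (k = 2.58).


U = k * uc
U = 2.58 * 4.579
U = 11.8138

11.8138


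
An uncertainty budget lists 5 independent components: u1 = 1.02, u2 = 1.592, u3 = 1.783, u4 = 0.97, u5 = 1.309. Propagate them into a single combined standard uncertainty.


uc = sqrt(1.02^2 + 1.592^2 + 1.783^2 + 0.97^2 + 1.309^2)
uc = sqrt(9.408334)
uc = 3.0673

3.0673


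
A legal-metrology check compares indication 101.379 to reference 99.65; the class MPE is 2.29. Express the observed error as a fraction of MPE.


e = indication - reference = 101.379 - 99.65 = 1.7290
|e| = 1.7290
ratio = |e| / MPE = 1.7290 / 2.29
ratio = 0.7550

0.7550


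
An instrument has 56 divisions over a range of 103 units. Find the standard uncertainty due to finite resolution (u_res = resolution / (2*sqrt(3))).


resolution = range / divisions
resolution = 103 / 56 = 1.8392857
u_res = resolution / (2*sqrt(3))
u_res = 1.8392857 / 3.4641016
u_res = 0.5310

0.5310


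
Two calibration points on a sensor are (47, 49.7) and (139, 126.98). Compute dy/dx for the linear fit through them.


slope = (y2 - y1) / (x2 - x1)
= (126.98 - 49.7) / (139 - 47)
= 77.2800 / 92
= 0.8400

0.8400


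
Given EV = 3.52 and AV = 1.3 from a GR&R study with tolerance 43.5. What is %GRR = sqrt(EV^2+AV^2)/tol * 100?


GRR = sqrt(EV^2 + AV^2) = sqrt(3.52^2 + 1.3^2) = 3.7523859
%GRR = GRR / tol * 100 = 3.7523859 / 43.5 * 100
%GRR = 8.6262

8.6262


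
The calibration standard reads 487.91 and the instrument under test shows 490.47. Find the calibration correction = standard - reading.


Correction = standard - reading
= 487.91 - 490.47
= -2.5600

-2.5600


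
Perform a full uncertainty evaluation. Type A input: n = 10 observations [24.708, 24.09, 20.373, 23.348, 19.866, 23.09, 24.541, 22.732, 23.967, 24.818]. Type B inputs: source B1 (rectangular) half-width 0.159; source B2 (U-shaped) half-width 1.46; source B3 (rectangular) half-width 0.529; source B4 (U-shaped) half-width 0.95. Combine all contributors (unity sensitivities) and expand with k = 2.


mean = (24.708 + 24.09 + 20.373 + 23.348 + 19.866 + 23.09 + 24.541 + 22.732 + 23.967 + 24.818) / 10 = 23.1533
s = sqrt(sum((x - mean)^2)/(n-1)) = 1.7451317
u_A = s / sqrt(n) = 1.7451317 / sqrt(10) = 0.5518591
u_B1 = 0.159 / sqrt(3) = 0.091798693
u_B2 = 1.46 / sqrt(2) = 1.0323759
u_B3 = 0.529 / sqrt(3) = 0.30541829
u_B4 = 0.95 / sqrt(2) = 0.67175144
uc = sqrt(0.5518591^2 + 0.091798693^2 + 1.0323759^2 + 0.30541829^2 + 0.67175144^2) = 1.386833
U = k * uc = 2 * 1.386833
U = 2.7737

2.7737


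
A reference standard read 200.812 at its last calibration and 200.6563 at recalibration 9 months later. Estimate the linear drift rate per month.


rate = (v2 - v1) / months
= (200.6563 - 200.812) / 9
= -0.1557 / 9
= -0.0173

-0.0173


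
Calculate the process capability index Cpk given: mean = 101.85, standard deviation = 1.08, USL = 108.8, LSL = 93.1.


Cpu = (USL - mean) / (3*sigma) = (108.8 - 101.85) / (3*1.08) = 2.1451
Cpl = (mean - LSL) / (3*sigma) = (101.85 - 93.1) / (3*1.08) = 2.7006
Cpk = min(Cpu, Cpl) = 2.1451

2.1451


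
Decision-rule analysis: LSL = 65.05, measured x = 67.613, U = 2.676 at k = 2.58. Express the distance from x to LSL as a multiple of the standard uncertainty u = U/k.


u = U / k = 2.676 / 2.58 = 1.0372093
margin = |LSL - x| = |65.05 - 67.613| = 2.563
z = margin / u = 2.563 / 1.0372093
z = 2.4711

2.4711


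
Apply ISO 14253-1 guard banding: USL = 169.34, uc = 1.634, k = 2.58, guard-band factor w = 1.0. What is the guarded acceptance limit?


U = k * uc = 2.58 * 1.634 = 4.21572
guard band g = w * U = 1.0 * 4.21572 = 4.21572
AL = USL - g = 169.34 - 4.21572
AL = 165.1243

165.1243


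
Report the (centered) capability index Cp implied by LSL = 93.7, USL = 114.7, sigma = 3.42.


Cp = (USL - LSL) / (6 * sigma)
= (114.7 - 93.7) / (6 * 3.42)
= 21.0000 / 20.5200
= 1.0234

1.0234


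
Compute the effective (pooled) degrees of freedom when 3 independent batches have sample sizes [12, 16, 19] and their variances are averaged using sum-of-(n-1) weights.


nu = sum_i (n_i - 1)
nu = ((12 - 1) + (16 - 1) + (19 - 1))
nu = 11 + 15 + 18
nu = 44

44


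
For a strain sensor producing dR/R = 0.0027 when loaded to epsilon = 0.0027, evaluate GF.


GF = (dR/R) / epsilon
= 0.0027 / 0.0027
= 1.0000

1.0000


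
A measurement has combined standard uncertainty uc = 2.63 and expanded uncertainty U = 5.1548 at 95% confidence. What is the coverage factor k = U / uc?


k = U / uc
k = 5.1548 / 2.63
k = 1.96

1.96


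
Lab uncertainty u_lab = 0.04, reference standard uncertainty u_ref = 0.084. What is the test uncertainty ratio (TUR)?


TUR = u_lab / u_ref
= 0.04 / 0.084
= 0.4762

0.4762


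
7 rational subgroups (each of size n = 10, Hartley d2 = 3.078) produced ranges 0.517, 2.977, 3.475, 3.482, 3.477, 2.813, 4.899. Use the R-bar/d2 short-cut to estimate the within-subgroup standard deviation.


R_bar = (0.517 + 2.977 + 3.475 + 3.482 + 3.477 + 2.813 + 4.899) / 7
R_bar = 21.64 / 7 = 3.0914286
sigma_hat = R_bar / d2 = 3.0914286 / 3.078 = 1.0044

1.0044


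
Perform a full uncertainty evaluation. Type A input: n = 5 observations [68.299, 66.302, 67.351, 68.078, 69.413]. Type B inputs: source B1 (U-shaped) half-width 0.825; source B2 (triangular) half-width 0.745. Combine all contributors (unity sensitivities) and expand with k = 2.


mean = (68.299 + 66.302 + 67.351 + 68.078 + 69.413) / 5 = 67.8886
s = sqrt(sum((x - mean)^2)/(n-1)) = 1.154817
u_A = s / sqrt(n) = 1.154817 / sqrt(5) = 0.51644986
u_B1 = 0.825 / sqrt(2) = 0.58336309
u_B2 = 0.745 / sqrt(6) = 0.30414498
uc = sqrt(0.51644986^2 + 0.58336309^2 + 0.30414498^2) = 0.83638336
U = k * uc = 2 * 0.83638336
U = 1.6728

1.6728


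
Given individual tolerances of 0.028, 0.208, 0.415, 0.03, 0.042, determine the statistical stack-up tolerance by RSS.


RSS = sqrt(0.028^2 + 0.208^2 + 0.415^2 + 0.03^2 + 0.042^2)
= sqrt(0.218937)
= 0.4679

0.4679


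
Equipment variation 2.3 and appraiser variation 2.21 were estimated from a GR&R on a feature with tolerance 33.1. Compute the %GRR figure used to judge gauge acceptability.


GRR = sqrt(EV^2 + AV^2) = sqrt(2.3^2 + 2.21^2) = 3.1896865
%GRR = GRR / tol * 100 = 3.1896865 / 33.1 * 100
%GRR = 9.6365

9.6365


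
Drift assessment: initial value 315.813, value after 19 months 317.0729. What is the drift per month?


rate = (v2 - v1) / months
= (317.0729 - 315.813) / 19
= 1.2599 / 19
= 0.0663

0.0663


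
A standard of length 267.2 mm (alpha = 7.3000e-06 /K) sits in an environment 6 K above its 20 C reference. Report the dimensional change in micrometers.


dL = L * alpha * dT
= 267.2 * 7.3000e-06 * 6
= 0.0117034 mm
dL_um = 0.0117034 * 1000 = 11.7034 um

11.7034


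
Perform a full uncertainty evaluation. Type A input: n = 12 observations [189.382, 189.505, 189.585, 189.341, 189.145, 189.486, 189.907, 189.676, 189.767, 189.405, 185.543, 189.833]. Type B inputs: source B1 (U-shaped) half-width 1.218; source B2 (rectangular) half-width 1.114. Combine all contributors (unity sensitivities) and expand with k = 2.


mean = (189.382 + 189.505 + 189.585 + 189.341 + 189.145 + 189.486 + 189.907 + 189.676 + 189.767 + 189.405 + 185.543 + 189.833) / 12 = 189.2145833
s = sqrt(sum((x - mean)^2)/(n-1)) = 1.1770843
u_A = s / sqrt(n) = 1.1770843 / sqrt(12) = 0.33979497
u_B1 = 1.218 / sqrt(2) = 0.86125606
u_B2 = 1.114 / sqrt(3) = 0.6431682
uc = sqrt(0.33979497^2 + 0.86125606^2 + 0.6431682^2) = 1.1273367
U = k * uc = 2 * 1.1273367
U = 2.2547

2.2547


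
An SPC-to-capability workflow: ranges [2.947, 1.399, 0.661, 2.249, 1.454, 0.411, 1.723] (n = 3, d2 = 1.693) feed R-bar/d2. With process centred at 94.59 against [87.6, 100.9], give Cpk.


R_bar = (2.947 + 1.399 + 0.661 + 2.249 + 1.454 + 0.411 + 1.723) / 7 = 1.5491429
sigma = R_bar / d2 = 1.5491429 / 1.693 = 0.91502829
Cp = (USL - LSL)/(6*sigma) = (100.9 - 87.6)/(6*0.91502829) = 2.4225
Cpu = (100.9 - 94.59)/(3*0.91502829) = 2.2987
Cpl = (94.59 - 87.6)/(3*0.91502829) = 2.5464
Cpk = min(Cpu, Cpl) = 2.2987

2.2987


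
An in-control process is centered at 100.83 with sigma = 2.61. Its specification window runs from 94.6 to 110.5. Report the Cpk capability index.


Cpu = (USL - mean) / (3*sigma) = (110.5 - 100.83) / (3*2.61) = 1.2350
Cpl = (mean - LSL) / (3*sigma) = (100.83 - 94.6) / (3*2.61) = 0.7957
Cpk = min(Cpu, Cpl) = 0.7957

0.7957


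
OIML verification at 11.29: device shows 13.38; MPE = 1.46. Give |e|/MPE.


e = indication - reference = 13.38 - 11.29 = 2.0900
|e| = 2.0900
ratio = |e| / MPE = 2.0900 / 1.46
ratio = 1.4315

1.4315


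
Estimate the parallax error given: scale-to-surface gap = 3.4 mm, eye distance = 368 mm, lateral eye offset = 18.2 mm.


error = h * offset / d
= 3.4 * 18.2 / 368
= 0.1682

0.1682


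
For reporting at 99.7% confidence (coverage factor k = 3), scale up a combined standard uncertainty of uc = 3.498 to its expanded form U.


U = k * uc
U = 3 * 3.498
U = 10.4940

10.4940


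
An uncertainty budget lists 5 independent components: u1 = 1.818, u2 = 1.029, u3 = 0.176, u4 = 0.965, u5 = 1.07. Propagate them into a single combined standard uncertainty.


uc = sqrt(1.818^2 + 1.029^2 + 0.176^2 + 0.965^2 + 1.07^2)
uc = sqrt(6.471066)
uc = 2.5438

2.5438


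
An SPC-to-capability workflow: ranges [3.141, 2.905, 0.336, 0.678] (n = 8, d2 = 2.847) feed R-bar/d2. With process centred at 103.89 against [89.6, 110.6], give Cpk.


R_bar = (3.141 + 2.905 + 0.336 + 0.678) / 4 = 1.765
sigma = R_bar / d2 = 1.765 / 2.847 = 0.61995083
Cp = (USL - LSL)/(6*sigma) = (110.6 - 89.6)/(6*0.61995083) = 5.6456
Cpu = (110.6 - 103.89)/(3*0.61995083) = 3.6078
Cpl = (103.89 - 89.6)/(3*0.61995083) = 7.6834
Cpk = min(Cpu, Cpl) = 3.6078

3.6078


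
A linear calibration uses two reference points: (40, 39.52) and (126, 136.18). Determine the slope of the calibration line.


slope = (y2 - y1) / (x2 - x1)
= (136.18 - 39.52) / (126 - 40)
= 96.6600 / 86
= 1.1240

1.1240


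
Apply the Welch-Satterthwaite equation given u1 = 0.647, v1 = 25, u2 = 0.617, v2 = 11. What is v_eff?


uc = sqrt(u1^2 + u2^2) = sqrt(0.647^2 + 0.617^2) = 0.89403467
v_eff = uc^4 / (u1^4/v1 + u2^4/v2)
= 0.89403467^4 / (0.647^4/25 + 0.617^4/11)
= 0.63887728 / 0.020184259
v_eff = 31.6523

31.6523


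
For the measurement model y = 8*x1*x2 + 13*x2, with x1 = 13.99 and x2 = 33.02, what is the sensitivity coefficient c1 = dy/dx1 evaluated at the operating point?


y = 8*x1*x2 + 13*x2
dy/dx1 = 8*x2
Evaluate at x2 = 33.02: c1 = 8 * 33.02
c1 = 264.1600

264.1600


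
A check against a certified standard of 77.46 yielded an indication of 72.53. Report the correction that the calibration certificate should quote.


Correction = standard - reading
= 77.46 - 72.53
= 4.9300

4.9300


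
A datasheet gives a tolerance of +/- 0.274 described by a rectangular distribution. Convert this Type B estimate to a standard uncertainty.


u_B = half_width / sqrt(3)
u_B = 0.274 / 1.7320508
u_B = 0.1582

0.1582


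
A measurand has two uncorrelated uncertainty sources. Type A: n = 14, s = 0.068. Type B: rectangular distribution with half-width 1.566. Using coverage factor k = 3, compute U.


u_A = s / sqrt(n) = 0.068 / sqrt(14) = 0.018173764
u_B = half_width / sqrt(3) = 1.566 / sqrt(3) = 0.90413052
uc = sqrt(u_A^2 + u_B^2) = sqrt(0.018173764^2 + 0.90413052^2) = 0.90431316
U = k * uc = 3 * 0.90431316
U = 2.7129

2.7129


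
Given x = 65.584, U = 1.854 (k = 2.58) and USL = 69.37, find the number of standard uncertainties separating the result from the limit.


u = U / k = 1.854 / 2.58 = 0.71860465
margin = |USL - x| = |69.37 - 65.584| = 3.786
z = margin / u = 3.786 / 0.71860465
z = 5.2685

5.2685


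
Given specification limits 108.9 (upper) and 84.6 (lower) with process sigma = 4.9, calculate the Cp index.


Cp = (USL - LSL) / (6 * sigma)
= (108.9 - 84.6) / (6 * 4.9)
= 24.3000 / 29.4000
= 0.8265

0.8265


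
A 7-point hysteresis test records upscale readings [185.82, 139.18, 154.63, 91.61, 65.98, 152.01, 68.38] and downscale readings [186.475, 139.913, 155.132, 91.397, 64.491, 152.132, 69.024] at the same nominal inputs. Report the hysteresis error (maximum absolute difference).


|185.82 - 186.475| = 0.6550
|139.18 - 139.913| = 0.7330
|154.63 - 155.132| = 0.5020
|91.61 - 91.397| = 0.2130
|65.98 - 64.491| = 1.4890
|152.01 - 152.132| = 0.1220
|68.38 - 69.024| = 0.6440
hysteresis = max(diffs) = 1.4890

1.4890


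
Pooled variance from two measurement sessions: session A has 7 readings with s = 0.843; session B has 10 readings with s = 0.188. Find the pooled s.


s_p = sqrt(((n1-1)*s1^2 + (n2-1)*s2^2) / (n1+n2-2))
numerator = (7-1)*0.843^2 + (10-1)*0.188^2 = 4.263894 + 0.318096 = 4.58199
denominator = 7 + 10 - 2 = 15
s_p^2 = 4.58199 / 15 = 0.305466
s_p = sqrt(0.305466) = 0.5527

0.5527


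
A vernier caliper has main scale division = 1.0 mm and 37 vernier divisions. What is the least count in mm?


LC = MSD / n_div
= 1.0 / 37
= 0.0270

0.0270


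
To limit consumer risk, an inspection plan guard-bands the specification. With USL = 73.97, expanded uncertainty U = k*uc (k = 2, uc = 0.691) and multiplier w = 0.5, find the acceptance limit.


U = k * uc = 2 * 0.691 = 1.382
guard band g = w * U = 0.5 * 1.382 = 0.691
AL = USL - g = 73.97 - 0.691
AL = 73.2790

73.2790


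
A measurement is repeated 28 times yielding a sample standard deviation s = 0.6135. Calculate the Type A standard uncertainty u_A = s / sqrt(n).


u_A = s / sqrt(n)
u_A = 0.6135 / sqrt(28)
u_A = 0.6135 / 5.2915026
u_A = 0.1159

0.1159


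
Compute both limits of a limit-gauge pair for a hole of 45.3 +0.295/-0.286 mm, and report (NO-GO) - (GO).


GO = nominal - lower_tol (smallest hole = maximum material condition)
GO = 45.3 - 0.286 = 45.014
NO-GO = nominal + upper_tol (largest hole = least material condition)
NO-GO = 45.3 + 0.295 = 45.595
spread = NO-GO - GO = 45.595 - 45.014 = 0.5810

0.5810


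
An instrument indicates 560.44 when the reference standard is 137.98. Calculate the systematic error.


Systematic error = measured - true
= 560.44 - 137.98
= 422.4600

422.4600


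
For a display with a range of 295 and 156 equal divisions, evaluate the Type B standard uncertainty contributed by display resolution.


resolution = range / divisions
resolution = 295 / 156 = 1.8910256
u_res = resolution / (2*sqrt(3))
u_res = 1.8910256 / 3.4641016
u_res = 0.5459

0.5459


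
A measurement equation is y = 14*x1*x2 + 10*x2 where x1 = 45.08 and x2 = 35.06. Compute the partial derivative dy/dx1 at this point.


y = 14*x1*x2 + 10*x2
dy/dx1 = 14*x2
Evaluate at x2 = 35.06: c1 = 14 * 35.06
c1 = 490.8400

490.8400


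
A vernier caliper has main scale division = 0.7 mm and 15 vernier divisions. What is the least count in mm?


LC = MSD / n_div
= 0.7 / 15
= 0.0467

0.0467


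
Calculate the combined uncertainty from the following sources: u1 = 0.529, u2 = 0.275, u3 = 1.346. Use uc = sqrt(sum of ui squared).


uc = sqrt(0.529^2 + 0.275^2 + 1.346^2)
uc = sqrt(2.167182)
uc = 1.4721

1.4721


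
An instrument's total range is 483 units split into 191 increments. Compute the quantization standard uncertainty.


resolution = range / divisions
resolution = 483 / 191 = 2.5287958
u_res = resolution / (2*sqrt(3))
u_res = 2.5287958 / 3.4641016
u_res = 0.7300

0.7300


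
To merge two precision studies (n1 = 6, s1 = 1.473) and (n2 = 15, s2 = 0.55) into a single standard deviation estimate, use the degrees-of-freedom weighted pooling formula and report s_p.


s_p = sqrt(((n1-1)*s1^2 + (n2-1)*s2^2) / (n1+n2-2))
numerator = (6-1)*1.473^2 + (15-1)*0.55^2 = 10.848645 + 4.235 = 15.083645
denominator = 6 + 15 - 2 = 19
s_p^2 = 15.083645 / 19 = 0.79387605
s_p = sqrt(0.79387605) = 0.8910

0.8910


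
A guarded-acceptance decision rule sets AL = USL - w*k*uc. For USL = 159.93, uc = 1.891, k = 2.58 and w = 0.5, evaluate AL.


U = k * uc = 2.58 * 1.891 = 4.87878
guard band g = w * U = 0.5 * 4.87878 = 2.43939
AL = USL - g = 159.93 - 2.43939
AL = 157.4906

157.4906


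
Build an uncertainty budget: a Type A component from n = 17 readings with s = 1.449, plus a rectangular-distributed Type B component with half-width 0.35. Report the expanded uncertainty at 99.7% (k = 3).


u_A = s / sqrt(n) = 1.449 / sqrt(17) = 0.35143412
u_B = half_width / sqrt(3) = 0.35 / sqrt(3) = 0.20207259
uc = sqrt(u_A^2 + u_B^2) = sqrt(0.35143412^2 + 0.20207259^2) = 0.4053878
U = k * uc = 3 * 0.4053878
U = 1.2162

1.2162


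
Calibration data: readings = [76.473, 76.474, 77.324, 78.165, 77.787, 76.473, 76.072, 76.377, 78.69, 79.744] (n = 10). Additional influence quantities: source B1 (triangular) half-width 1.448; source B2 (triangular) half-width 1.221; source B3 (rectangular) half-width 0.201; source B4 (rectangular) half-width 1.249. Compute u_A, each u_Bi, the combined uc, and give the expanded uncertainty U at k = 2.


mean = (76.473 + 76.474 + 77.324 + 78.165 + 77.787 + 76.473 + 76.072 + 76.377 + 78.69 + 79.744) / 10 = 77.3579
s = sqrt(sum((x - mean)^2)/(n-1)) = 1.2141631
u_A = s / sqrt(n) = 1.2141631 / sqrt(10) = 0.38395208
u_B1 = 1.448 / sqrt(6) = 0.59114352
u_B2 = 1.221 / sqrt(6) = 0.49847116
u_B3 = 0.201 / sqrt(3) = 0.1160474
u_B4 = 1.249 / sqrt(3) = 0.72111049
uc = sqrt(0.38395208^2 + 0.59114352^2 + 0.49847116^2 + 0.1160474^2 + 0.72111049^2) = 1.1308451
U = k * uc = 2 * 1.1308451
U = 2.2617

2.2617


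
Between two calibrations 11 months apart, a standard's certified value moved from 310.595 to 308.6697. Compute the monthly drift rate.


rate = (v2 - v1) / months
= (308.6697 - 310.595) / 11
= -1.9253 / 11
= -0.1750

-0.1750


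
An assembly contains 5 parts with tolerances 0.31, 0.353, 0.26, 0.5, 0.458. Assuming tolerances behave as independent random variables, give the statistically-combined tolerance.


RSS = sqrt(0.31^2 + 0.353^2 + 0.26^2 + 0.5^2 + 0.458^2)
= sqrt(0.748073)
= 0.8649

0.8649


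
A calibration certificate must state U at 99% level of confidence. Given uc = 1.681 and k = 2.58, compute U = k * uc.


U = k * uc
U = 2.58 * 1.681
U = 4.3370

4.3370


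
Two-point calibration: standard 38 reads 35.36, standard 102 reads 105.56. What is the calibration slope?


slope = (y2 - y1) / (x2 - x1)
= (105.56 - 35.36) / (102 - 38)
= 70.2000 / 64
= 1.0969

1.0969


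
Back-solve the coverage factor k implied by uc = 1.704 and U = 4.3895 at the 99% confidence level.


k = U / uc
k = 4.3895 / 1.704
k = 2.576

2.576


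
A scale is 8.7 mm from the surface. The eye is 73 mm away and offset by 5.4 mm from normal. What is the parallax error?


error = h * offset / d
= 8.7 * 5.4 / 73
= 0.6436

0.6436


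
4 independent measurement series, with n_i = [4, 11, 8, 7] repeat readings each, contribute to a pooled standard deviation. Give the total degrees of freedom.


nu = sum_i (n_i - 1)
nu = ((4 - 1) + (11 - 1) + (8 - 1) + (7 - 1))
nu = 3 + 10 + 7 + 6
nu = 26

26


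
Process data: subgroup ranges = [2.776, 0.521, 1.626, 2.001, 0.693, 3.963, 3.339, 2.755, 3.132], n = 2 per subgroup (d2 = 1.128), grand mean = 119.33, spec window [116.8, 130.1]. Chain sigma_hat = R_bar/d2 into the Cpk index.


R_bar = (2.776 + 0.521 + 1.626 + 2.001 + 0.693 + 3.963 + 3.339 + 2.755 + 3.132) / 9 = 2.3117778
sigma = R_bar / d2 = 2.3117778 / 1.128 = 2.0494484
Cp = (USL - LSL)/(6*sigma) = (130.1 - 116.8)/(6*2.0494484) = 1.0816
Cpu = (130.1 - 119.33)/(3*2.0494484) = 1.7517
Cpl = (119.33 - 116.8)/(3*2.0494484) = 0.4115
Cpk = min(Cpu, Cpl) = 0.4115

0.4115


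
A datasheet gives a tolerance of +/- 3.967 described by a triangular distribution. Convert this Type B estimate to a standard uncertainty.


u_B = half_width / sqrt(6)
u_B = 3.967 / 2.4494897
u_B = 1.6195

1.6195


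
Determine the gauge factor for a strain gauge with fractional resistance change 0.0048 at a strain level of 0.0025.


GF = (dR/R) / epsilon
= 0.0048 / 0.0025
= 1.9200

1.9200


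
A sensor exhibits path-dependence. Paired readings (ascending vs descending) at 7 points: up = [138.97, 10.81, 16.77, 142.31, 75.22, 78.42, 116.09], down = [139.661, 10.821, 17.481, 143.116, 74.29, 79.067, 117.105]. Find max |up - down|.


|138.97 - 139.661| = 0.6910
|10.81 - 10.821| = 0.0110
|16.77 - 17.481| = 0.7110
|142.31 - 143.116| = 0.8060
|75.22 - 74.29| = 0.9300
|78.42 - 79.067| = 0.6470
|116.09 - 117.105| = 1.0150
hysteresis = max(diffs) = 1.0150

1.0150


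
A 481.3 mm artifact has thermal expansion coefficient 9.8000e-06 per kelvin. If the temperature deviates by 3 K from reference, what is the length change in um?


dL = L * alpha * dT
= 481.3 * 9.8000e-06 * 3
= 0.0141502 mm
dL_um = 0.0141502 * 1000 = 14.1502 um

14.1502


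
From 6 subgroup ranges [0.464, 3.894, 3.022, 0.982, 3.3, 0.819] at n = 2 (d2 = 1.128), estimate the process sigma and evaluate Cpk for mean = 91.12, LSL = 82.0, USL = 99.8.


R_bar = (0.464 + 3.894 + 3.022 + 0.982 + 3.3 + 0.819) / 6 = 2.0801667
sigma = R_bar / d2 = 2.0801667 / 1.128 = 1.8441194
Cp = (USL - LSL)/(6*sigma) = (99.8 - 82.0)/(6*1.8441194) = 1.6087
Cpu = (99.8 - 91.12)/(3*1.8441194) = 1.5690
Cpl = (91.12 - 82.0)/(3*1.8441194) = 1.6485
Cpk = min(Cpu, Cpl) = 1.5690

1.5690


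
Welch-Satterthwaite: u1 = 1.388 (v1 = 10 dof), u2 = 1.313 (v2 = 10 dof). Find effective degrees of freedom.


uc = sqrt(u1^2 + u2^2) = sqrt(1.388^2 + 1.313^2) = 1.9106316
v_eff = uc^4 / (u1^4/v1 + u2^4/v2)
= 1.9106316^4 / (1.388^4/10 + 1.313^4/10)
= 13.326246 / 0.66836409
v_eff = 19.9386

19.9386


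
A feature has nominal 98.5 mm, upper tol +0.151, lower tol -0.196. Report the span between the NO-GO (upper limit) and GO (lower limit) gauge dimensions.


GO = nominal - lower_tol (smallest hole = maximum material condition)
GO = 98.5 - 0.196 = 98.304
NO-GO = nominal + upper_tol (largest hole = least material condition)
NO-GO = 98.5 + 0.151 = 98.651
spread = NO-GO - GO = 98.651 - 98.304 = 0.3470

0.3470


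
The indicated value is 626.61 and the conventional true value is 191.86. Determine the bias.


Systematic error = measured - true
= 626.61 - 191.86
= 434.7500

434.7500


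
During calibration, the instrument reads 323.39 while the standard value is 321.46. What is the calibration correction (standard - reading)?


Correction = standard - reading
= 321.46 - 323.39
= -1.9300

-1.9300


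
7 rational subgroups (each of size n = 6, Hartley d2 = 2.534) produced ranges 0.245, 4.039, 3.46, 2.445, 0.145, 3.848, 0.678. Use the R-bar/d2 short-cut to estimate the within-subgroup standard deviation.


R_bar = (0.245 + 4.039 + 3.46 + 2.445 + 0.145 + 3.848 + 0.678) / 7
R_bar = 14.86 / 7 = 2.1228571
sigma_hat = R_bar / d2 = 2.1228571 / 2.534 = 0.8377

0.8377


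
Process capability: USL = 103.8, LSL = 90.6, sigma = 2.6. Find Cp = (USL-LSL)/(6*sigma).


Cp = (USL - LSL) / (6 * sigma)
= (103.8 - 90.6) / (6 * 2.6)
= 13.2000 / 15.6000
= 0.8462

0.8462


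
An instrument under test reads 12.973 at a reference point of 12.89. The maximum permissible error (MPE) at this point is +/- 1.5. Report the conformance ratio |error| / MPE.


e = indication - reference = 12.973 - 12.89 = 0.0830
|e| = 0.0830
ratio = |e| / MPE = 0.0830 / 1.5
ratio = 0.0553

0.0553


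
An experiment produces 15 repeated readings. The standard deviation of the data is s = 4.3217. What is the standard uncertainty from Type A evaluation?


u_A = s / sqrt(n)
u_A = 4.3217 / sqrt(15)
u_A = 4.3217 / 3.8729833
u_A = 1.1159

1.1159


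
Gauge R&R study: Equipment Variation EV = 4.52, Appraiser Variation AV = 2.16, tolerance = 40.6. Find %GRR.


GRR = sqrt(EV^2 + AV^2) = sqrt(4.52^2 + 2.16^2) = 5.0095908
%GRR = GRR / tol * 100 = 5.0095908 / 40.6 * 100
%GRR = 12.3389

12.3389


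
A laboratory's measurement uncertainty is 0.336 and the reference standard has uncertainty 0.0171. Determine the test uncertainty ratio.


TUR = u_lab / u_ref
= 0.336 / 0.0171
= 19.6491

19.6491


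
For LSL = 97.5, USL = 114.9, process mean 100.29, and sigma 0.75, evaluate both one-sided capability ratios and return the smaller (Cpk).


Cpu = (USL - mean) / (3*sigma) = (114.9 - 100.29) / (3*0.75) = 6.4933
Cpl = (mean - LSL) / (3*sigma) = (100.29 - 97.5) / (3*0.75) = 1.2400
Cpk = min(Cpu, Cpl) = 1.2400

1.2400


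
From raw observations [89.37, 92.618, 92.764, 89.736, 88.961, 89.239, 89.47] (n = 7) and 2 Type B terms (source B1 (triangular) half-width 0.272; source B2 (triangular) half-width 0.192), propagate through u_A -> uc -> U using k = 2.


mean = (89.37 + 92.618 + 92.764 + 89.736 + 88.961 + 89.239 + 89.47) / 7 = 90.30828571
s = sqrt(sum((x - mean)^2)/(n-1)) = 1.6449153
u_A = s / sqrt(n) = 1.6449153 / sqrt(7) = 0.62171954
u_B1 = 0.272 / sqrt(6) = 0.11104354
u_B2 = 0.192 / sqrt(6) = 0.078383672
uc = sqrt(0.62171954^2 + 0.11104354^2 + 0.078383672^2) = 0.63640385
U = k * uc = 2 * 0.63640385
U = 1.2728

1.2728


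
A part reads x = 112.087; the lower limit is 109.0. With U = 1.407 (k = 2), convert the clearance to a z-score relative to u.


u = U / k = 1.407 / 2 = 0.7035
margin = |LSL - x| = |109.0 - 112.087| = 3.087
z = margin / u = 3.087 / 0.7035
z = 4.3881

4.3881


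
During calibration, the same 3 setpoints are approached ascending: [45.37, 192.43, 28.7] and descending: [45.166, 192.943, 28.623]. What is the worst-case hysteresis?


|45.37 - 45.166| = 0.2040
|192.43 - 192.943| = 0.5130
|28.7 - 28.623| = 0.0770
hysteresis = max(diffs) = 0.5130

0.5130


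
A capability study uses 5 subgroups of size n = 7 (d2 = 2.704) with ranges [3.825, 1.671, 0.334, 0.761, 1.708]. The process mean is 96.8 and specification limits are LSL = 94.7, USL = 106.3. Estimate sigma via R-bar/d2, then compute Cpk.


R_bar = (3.825 + 1.671 + 0.334 + 0.761 + 1.708) / 5 = 1.6598
sigma = R_bar / d2 = 1.6598 / 2.704 = 0.61383136
Cp = (USL - LSL)/(6*sigma) = (106.3 - 94.7)/(6*0.61383136) = 3.1496
Cpu = (106.3 - 96.8)/(3*0.61383136) = 5.1589
Cpl = (96.8 - 94.7)/(3*0.61383136) = 1.1404
Cpk = min(Cpu, Cpl) = 1.1404

1.1404


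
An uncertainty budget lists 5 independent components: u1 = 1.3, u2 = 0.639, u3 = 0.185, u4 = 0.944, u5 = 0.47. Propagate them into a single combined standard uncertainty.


uc = sqrt(1.3^2 + 0.639^2 + 0.185^2 + 0.944^2 + 0.47^2)
uc = sqrt(3.244582)
uc = 1.8013

1.8013


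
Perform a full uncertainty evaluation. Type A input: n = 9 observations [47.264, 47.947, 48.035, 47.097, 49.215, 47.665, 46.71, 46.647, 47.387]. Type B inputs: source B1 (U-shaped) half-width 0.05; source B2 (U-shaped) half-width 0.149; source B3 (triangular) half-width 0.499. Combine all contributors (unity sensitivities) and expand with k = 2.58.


mean = (47.264 + 47.947 + 48.035 + 47.097 + 49.215 + 47.665 + 46.71 + 46.647 + 47.387) / 9 = 47.55188889
s = sqrt(sum((x - mean)^2)/(n-1)) = 0.79158345
u_A = s / sqrt(n) = 0.79158345 / sqrt(9) = 0.26386115
u_B1 = 0.05 / sqrt(2) = 0.035355339
u_B2 = 0.149 / sqrt(2) = 0.10535891
u_B3 = 0.499 / sqrt(6) = 0.2037159
uc = sqrt(0.26386115^2 + 0.035355339^2 + 0.10535891^2 + 0.2037159^2) = 0.35138778
U = k * uc = 2.58 * 0.35138778
U = 0.9066

0.9066


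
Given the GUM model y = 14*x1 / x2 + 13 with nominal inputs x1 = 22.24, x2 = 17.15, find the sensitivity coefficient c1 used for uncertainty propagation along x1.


y = 14*x1 / x2 + 13
dy/dx1 = 14/x2
Evaluate at x2 = 17.15: c1 = 14 / 17.15
c1 = 0.8163

0.8163


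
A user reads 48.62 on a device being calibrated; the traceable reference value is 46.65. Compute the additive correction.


Correction = standard - reading
= 46.65 - 48.62
= -1.9700

-1.9700


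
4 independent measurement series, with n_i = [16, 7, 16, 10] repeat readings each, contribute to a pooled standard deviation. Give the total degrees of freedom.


nu = sum_i (n_i - 1)
nu = ((16 - 1) + (7 - 1) + (16 - 1) + (10 - 1))
nu = 15 + 6 + 15 + 9
nu = 45

45


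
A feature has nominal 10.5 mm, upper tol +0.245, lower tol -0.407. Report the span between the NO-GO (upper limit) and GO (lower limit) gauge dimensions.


GO = nominal - lower_tol (smallest hole = maximum material condition)
GO = 10.5 - 0.407 = 10.093
NO-GO = nominal + upper_tol (largest hole = least material condition)
NO-GO = 10.5 + 0.245 = 10.745
spread = NO-GO - GO = 10.745 - 10.093 = 0.6520

0.6520


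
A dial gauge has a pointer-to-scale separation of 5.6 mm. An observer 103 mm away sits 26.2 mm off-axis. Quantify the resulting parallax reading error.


error = h * offset / d
= 5.6 * 26.2 / 103
= 1.4245

1.4245


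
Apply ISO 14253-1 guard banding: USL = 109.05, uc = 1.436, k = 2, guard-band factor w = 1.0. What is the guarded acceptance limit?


U = k * uc = 2 * 1.436 = 2.872
guard band g = w * U = 1.0 * 2.872 = 2.872
AL = USL - g = 109.05 - 2.872
AL = 106.1780

106.1780


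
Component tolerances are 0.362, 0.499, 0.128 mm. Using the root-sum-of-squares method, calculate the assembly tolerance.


RSS = sqrt(0.362^2 + 0.499^2 + 0.128^2)
= sqrt(0.396429)
= 0.6296

0.6296


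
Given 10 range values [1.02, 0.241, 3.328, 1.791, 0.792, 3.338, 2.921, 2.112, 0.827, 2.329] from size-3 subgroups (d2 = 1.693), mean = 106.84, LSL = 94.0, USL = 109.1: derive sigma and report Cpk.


R_bar = (1.02 + 0.241 + 3.328 + 1.791 + 0.792 + 3.338 + 2.921 + 2.112 + 0.827 + 2.329) / 10 = 1.8699
sigma = R_bar / d2 = 1.8699 / 1.693 = 1.1044891
Cp = (USL - LSL)/(6*sigma) = (109.1 - 94.0)/(6*1.1044891) = 2.2786
Cpu = (109.1 - 106.84)/(3*1.1044891) = 0.6821
Cpl = (106.84 - 94.0)/(3*1.1044891) = 3.8751
Cpk = min(Cpu, Cpl) = 0.6821

0.6821


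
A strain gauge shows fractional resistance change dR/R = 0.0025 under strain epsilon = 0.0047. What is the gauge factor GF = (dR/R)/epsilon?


GF = (dR/R) / epsilon
= 0.0025 / 0.0047
= 0.5319

0.5319


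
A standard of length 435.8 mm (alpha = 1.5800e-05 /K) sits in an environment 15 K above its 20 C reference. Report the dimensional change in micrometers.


dL = L * alpha * dT
= 435.8 * 1.5800e-05 * 15
= 0.1032846 mm
dL_um = 0.1032846 * 1000 = 103.2846 um

103.2846
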